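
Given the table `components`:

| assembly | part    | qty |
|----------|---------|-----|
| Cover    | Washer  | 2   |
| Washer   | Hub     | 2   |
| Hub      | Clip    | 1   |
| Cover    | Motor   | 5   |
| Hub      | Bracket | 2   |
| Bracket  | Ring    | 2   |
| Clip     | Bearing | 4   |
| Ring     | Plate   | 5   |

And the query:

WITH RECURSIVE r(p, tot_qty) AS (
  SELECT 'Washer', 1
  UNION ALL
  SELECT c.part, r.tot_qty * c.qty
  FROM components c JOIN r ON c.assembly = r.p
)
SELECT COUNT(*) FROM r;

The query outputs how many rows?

Base: (Washer, tot_qty=1).
Iteration 1: components of {Washer} -> Hub = 1*2 = 2.
Iteration 2: components of {Hub} -> Bracket = 2*2 = 4, Clip = 2*1 = 2.
Iteration 3: components of {Bracket,Clip} -> Bearing = 2*4 = 8, Ring = 4*2 = 8.
Iteration 4: components of {Bearing,Ring} -> Plate = 8*5 = 40.
Iteration 5: no further components; recursion stops.
Total rows emitted: 7.

7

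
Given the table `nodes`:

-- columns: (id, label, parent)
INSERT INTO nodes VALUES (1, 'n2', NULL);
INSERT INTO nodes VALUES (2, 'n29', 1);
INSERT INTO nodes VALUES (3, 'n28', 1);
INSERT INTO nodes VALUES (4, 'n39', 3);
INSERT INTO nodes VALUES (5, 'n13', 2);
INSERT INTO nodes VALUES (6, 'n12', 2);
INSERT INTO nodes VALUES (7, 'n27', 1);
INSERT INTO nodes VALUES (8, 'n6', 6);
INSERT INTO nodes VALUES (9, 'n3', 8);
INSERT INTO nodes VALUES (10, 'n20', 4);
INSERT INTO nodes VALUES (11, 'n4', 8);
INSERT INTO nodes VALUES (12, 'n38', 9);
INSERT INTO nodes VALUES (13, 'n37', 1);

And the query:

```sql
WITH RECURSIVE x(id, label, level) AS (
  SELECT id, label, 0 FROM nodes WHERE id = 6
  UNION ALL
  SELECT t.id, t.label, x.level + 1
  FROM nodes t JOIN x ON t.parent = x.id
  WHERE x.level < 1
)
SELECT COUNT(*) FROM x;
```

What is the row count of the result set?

Base: id=6 (n12) at level 0.
Iteration 1: rows with parent in {6} -> n6 (id 8, level 1).
Iteration 2: level < 1 fails for all current rows; recursion stops.
Total rows emitted: 2.

2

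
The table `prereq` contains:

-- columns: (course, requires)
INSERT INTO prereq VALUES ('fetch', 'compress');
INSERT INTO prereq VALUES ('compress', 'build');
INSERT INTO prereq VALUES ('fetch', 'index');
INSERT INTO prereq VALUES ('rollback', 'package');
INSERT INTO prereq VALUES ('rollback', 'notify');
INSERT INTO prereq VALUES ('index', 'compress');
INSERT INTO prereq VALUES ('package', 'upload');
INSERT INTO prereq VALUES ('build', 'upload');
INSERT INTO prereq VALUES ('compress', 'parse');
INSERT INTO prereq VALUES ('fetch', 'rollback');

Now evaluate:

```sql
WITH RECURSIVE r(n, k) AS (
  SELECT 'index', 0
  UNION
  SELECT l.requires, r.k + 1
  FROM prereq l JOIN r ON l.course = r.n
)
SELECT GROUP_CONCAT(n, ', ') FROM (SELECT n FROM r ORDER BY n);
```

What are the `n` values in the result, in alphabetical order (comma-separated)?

Base: (index, k=0).
Iteration 1: edges from {index} -> (compress, k=1).
Iteration 2: edges from {compress} -> (build, k=2), (parse, k=2).
Iteration 3: edges from {build,parse} -> (upload, k=3).
Iteration 4: no outgoing edges from {upload}; recursion stops.

build, compress, index, parse, upload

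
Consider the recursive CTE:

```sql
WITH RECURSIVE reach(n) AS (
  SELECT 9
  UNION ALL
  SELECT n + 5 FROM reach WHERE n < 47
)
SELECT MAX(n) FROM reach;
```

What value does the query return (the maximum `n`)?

Base: n=9.
Iteration 1: 9 < 47 holds -> n = 9 + 5 = 14.
Iteration 2: 14 < 47 holds -> n = 14 + 5 = 19.
Iteration 3: 19 < 47 holds -> n = 19 + 5 = 24.
Iteration 4: 24 < 47 holds -> n = 24 + 5 = 29.
Iteration 5: 29 < 47 holds -> n = 29 + 5 = 34.
Iteration 6: 34 < 47 holds -> n = 34 + 5 = 39.
Iteration 7: 39 < 47 holds -> n = 39 + 5 = 44.
Iteration 8: 44 < 47 holds -> n = 44 + 5 = 49.
Iteration 9: 49 < 47 fails; recursion stops.
n values: 9, 14, 19, 24, 29, 34, 39, 44, 49; the maximum is 49.

49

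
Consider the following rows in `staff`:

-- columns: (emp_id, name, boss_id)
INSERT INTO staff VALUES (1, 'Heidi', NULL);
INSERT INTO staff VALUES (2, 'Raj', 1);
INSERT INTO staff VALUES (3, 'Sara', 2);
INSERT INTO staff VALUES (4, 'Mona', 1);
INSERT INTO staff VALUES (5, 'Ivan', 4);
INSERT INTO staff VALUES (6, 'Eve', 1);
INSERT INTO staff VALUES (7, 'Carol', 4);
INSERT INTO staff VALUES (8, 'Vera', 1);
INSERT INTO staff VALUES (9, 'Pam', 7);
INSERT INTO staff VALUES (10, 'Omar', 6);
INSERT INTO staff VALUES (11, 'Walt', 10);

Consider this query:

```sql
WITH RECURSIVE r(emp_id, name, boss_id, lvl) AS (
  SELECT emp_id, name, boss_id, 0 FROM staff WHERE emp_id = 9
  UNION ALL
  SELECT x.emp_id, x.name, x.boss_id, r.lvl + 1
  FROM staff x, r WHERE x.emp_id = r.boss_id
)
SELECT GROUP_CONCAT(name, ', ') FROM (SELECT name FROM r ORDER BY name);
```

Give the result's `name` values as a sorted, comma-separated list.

Carol, Heidi, Mona, Pam

Base: emp_id=9 (Pam), boss_id=7, lvl 0.
Iteration 1: join on emp_id=7 -> Carol (id 7, boss_id=4, lvl 1).
Iteration 2: join on emp_id=4 -> Mona (id 4, boss_id=1, lvl 2).
Iteration 3: join on emp_id=1 -> Heidi (id 1, boss_id=NULL, lvl 3).
Iteration 4: boss_id is NULL; no match; recursion stops.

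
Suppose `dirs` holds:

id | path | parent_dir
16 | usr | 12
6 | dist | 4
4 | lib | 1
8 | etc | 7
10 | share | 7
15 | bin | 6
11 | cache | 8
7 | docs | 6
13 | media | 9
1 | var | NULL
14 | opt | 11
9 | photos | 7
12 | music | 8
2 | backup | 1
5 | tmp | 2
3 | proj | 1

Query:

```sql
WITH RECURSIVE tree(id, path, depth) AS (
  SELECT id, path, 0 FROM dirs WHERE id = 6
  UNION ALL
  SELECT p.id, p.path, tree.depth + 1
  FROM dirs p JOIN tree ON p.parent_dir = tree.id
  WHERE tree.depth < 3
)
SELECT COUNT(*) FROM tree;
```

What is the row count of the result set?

Base: id=6 (dist) at depth 0.
Iteration 1: rows with parent_dir in {6} -> docs (id 7, depth 1), bin (id 15, depth 1).
Iteration 2: rows with parent_dir in {7,15} -> etc (id 8, depth 2), photos (id 9, depth 2), share (id 10, depth 2).
Iteration 3: rows with parent_dir in {8,9,10} -> cache (id 11, depth 3), music (id 12, depth 3), media (id 13, depth 3).
Iteration 4: depth < 3 fails for all current rows; recursion stops.
Total rows emitted: 9.

9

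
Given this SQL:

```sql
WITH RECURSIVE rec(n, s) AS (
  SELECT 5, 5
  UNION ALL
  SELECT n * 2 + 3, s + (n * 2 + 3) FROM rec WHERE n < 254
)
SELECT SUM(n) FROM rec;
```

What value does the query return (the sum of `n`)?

Base: n=5, s=5.
Iteration 1: 5 < 254 holds -> n = 5 * 2 + 3 = 13, s = 5 + 13 = 18.
Iteration 2: 13 < 254 holds -> n = 13 * 2 + 3 = 29, s = 18 + 29 = 47.
Iteration 3: 29 < 254 holds -> n = 29 * 2 + 3 = 61, s = 47 + 61 = 108.
Iteration 4: 61 < 254 holds -> n = 61 * 2 + 3 = 125, s = 108 + 125 = 233.
Iteration 5: 125 < 254 holds -> n = 125 * 2 + 3 = 253, s = 233 + 253 = 486.
Iteration 6: 253 < 254 holds -> n = 253 * 2 + 3 = 509, s = 486 + 509 = 995.
Iteration 7: 509 < 254 fails; recursion stops.
SUM(n) = 5 + 13 + 29 + 61 + 125 + 253 + 509 = 995.

995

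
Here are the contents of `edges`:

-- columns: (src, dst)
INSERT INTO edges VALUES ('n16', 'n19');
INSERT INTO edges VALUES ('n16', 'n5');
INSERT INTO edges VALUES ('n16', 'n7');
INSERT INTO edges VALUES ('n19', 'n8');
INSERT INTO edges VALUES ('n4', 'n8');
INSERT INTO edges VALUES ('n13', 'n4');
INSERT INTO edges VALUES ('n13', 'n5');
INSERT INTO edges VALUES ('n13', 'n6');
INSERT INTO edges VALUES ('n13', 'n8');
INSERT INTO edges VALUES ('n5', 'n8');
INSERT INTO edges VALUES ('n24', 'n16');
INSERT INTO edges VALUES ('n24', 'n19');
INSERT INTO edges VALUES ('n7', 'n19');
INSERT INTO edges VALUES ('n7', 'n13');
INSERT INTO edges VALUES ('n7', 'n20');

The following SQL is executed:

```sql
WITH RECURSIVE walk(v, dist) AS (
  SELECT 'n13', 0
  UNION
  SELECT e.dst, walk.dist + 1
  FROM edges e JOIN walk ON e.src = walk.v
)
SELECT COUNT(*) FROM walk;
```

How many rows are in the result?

6

Base: (n13, dist=0).
Iteration 1: edges from {n13} -> (n4, dist=1), (n5, dist=1), (n6, dist=1), (n8, dist=1).
Iteration 2: edges from {n4,n5,n6,n8} -> (n8, dist=2). [UNION drops 1 duplicate row(s)]
Iteration 3: no outgoing edges from {n8}; recursion stops.
Total rows emitted: 6.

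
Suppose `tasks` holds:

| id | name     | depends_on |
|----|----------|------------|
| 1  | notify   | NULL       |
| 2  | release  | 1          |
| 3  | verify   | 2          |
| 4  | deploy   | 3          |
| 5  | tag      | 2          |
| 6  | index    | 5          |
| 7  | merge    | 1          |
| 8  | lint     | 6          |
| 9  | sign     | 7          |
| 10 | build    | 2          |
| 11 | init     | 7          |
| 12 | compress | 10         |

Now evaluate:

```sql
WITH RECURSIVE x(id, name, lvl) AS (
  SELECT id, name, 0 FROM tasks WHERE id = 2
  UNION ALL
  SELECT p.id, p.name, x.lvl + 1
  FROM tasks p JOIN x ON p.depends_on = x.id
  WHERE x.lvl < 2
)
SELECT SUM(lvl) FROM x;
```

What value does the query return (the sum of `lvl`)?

9

Base: id=2 (release) at lvl 0.
Iteration 1: rows with depends_on in {2} -> verify (id 3, lvl 1), tag (id 5, lvl 1), build (id 10, lvl 1).
Iteration 2: rows with depends_on in {3,5,10} -> deploy (id 4, lvl 2), index (id 6, lvl 2), compress (id 12, lvl 2).
Iteration 3: lvl < 2 fails for all current rows; recursion stops.
SUM(lvl) = 0 + 1 + 1 + 1 + 2 + 2 + 2 = 9.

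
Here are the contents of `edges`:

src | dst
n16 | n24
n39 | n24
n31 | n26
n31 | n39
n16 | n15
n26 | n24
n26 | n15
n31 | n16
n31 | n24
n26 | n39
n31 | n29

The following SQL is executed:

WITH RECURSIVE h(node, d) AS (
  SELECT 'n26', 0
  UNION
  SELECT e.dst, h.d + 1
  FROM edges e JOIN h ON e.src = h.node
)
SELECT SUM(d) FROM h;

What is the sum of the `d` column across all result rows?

Base: (n26, d=0).
Iteration 1: edges from {n26} -> (n15, d=1), (n24, d=1), (n39, d=1).
Iteration 2: edges from {n15,n24,n39} -> (n24, d=2).
Iteration 3: no outgoing edges from {n24}; recursion stops.
SUM(d) = 0 + 1 + 1 + 1 + 2 = 5.

5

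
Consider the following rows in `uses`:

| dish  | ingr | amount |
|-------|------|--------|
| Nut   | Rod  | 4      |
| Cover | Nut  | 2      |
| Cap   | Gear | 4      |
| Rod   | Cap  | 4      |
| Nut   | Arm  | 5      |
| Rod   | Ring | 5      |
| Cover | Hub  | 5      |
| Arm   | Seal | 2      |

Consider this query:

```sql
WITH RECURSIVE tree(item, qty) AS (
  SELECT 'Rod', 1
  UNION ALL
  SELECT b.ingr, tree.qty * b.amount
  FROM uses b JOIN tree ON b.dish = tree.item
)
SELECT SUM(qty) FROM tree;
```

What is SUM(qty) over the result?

26

Base: (Rod, qty=1).
Iteration 1: components of {Rod} -> Cap = 1*4 = 4, Ring = 1*5 = 5.
Iteration 2: components of {Cap,Ring} -> Gear = 4*4 = 16.
Iteration 3: no further components; recursion stops.
SUM(qty) = 1 + 4 + 5 + 16 = 26.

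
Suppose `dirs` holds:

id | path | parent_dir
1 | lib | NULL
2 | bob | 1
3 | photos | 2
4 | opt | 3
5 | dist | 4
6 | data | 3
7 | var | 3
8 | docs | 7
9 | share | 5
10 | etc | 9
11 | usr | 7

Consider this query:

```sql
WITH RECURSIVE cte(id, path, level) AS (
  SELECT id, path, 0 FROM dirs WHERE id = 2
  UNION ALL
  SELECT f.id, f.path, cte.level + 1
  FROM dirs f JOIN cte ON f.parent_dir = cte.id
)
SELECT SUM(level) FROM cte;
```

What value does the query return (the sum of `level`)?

25

Base: id=2 (bob) at level 0.
Iteration 1: rows with parent_dir in {2} -> photos (id 3, level 1).
Iteration 2: rows with parent_dir in {3} -> opt (id 4, level 2), data (id 6, level 2), var (id 7, level 2).
Iteration 3: rows with parent_dir in {4,6,7} -> dist (id 5, level 3), docs (id 8, level 3), usr (id 11, level 3).
Iteration 4: rows with parent_dir in {5,8,11} -> share (id 9, level 4).
Iteration 5: rows with parent_dir in {9} -> etc (id 10, level 5).
Iteration 6: no rows with parent_dir in {10}; recursion stops.
SUM(level) = 0 + 1 + 2 + 2 + 2 + 3 + 3 + 3 + 4 + 5 = 25.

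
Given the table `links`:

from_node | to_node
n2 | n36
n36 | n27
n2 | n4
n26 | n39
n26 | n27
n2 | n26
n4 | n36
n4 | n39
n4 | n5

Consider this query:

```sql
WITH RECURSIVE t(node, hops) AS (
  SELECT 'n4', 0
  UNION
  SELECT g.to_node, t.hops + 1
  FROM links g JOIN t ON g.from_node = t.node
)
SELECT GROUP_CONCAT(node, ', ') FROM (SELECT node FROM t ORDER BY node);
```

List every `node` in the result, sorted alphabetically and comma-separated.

Base: (n4, hops=0).
Iteration 1: edges from {n4} -> (n36, hops=1), (n39, hops=1), (n5, hops=1).
Iteration 2: edges from {n36,n39,n5} -> (n27, hops=2).
Iteration 3: no outgoing edges from {n27}; recursion stops.

n27, n36, n39, n4, n5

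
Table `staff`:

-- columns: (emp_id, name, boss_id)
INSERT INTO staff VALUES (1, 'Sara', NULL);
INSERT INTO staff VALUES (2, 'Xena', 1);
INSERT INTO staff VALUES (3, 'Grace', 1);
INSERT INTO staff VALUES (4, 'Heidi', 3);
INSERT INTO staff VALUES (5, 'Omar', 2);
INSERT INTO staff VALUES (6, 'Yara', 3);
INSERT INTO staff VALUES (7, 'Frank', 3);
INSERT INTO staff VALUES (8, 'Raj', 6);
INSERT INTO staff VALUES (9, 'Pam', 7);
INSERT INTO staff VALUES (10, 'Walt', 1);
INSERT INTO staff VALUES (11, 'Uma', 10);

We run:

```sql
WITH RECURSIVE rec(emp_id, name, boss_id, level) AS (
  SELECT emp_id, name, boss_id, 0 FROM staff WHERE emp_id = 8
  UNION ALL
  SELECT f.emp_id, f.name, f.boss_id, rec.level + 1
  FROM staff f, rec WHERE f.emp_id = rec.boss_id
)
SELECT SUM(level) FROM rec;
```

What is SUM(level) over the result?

Base: emp_id=8 (Raj), boss_id=6, level 0.
Iteration 1: join on emp_id=6 -> Yara (id 6, boss_id=3, level 1).
Iteration 2: join on emp_id=3 -> Grace (id 3, boss_id=1, level 2).
Iteration 3: join on emp_id=1 -> Sara (id 1, boss_id=NULL, level 3).
Iteration 4: boss_id is NULL; no match; recursion stops.
SUM(level) = 0 + 1 + 2 + 3 = 6.

6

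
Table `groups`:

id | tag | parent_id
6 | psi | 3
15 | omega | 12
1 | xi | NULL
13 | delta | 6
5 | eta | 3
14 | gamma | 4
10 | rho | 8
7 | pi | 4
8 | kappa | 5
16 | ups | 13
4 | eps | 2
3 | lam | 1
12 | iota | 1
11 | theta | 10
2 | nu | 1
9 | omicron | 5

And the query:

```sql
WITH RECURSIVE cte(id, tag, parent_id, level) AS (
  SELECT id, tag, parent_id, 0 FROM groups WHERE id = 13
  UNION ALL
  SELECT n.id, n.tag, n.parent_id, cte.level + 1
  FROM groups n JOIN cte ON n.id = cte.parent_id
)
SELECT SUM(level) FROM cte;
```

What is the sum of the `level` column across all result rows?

Base: id=13 (delta), parent_id=6, level 0.
Iteration 1: join on id=6 -> psi (id 6, parent_id=3, level 1).
Iteration 2: join on id=3 -> lam (id 3, parent_id=1, level 2).
Iteration 3: join on id=1 -> xi (id 1, parent_id=NULL, level 3).
Iteration 4: parent_id is NULL; no match; recursion stops.
SUM(level) = 0 + 1 + 2 + 3 = 6.

6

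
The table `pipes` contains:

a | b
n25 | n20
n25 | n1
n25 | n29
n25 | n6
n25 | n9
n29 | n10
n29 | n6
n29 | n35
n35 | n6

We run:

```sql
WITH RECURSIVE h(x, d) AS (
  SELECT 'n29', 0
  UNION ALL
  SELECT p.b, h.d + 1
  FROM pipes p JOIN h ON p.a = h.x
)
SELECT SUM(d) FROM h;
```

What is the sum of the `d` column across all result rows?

5

Base: (n29, d=0).
Iteration 1: edges from {n29} -> (n10, d=1), (n35, d=1), (n6, d=1).
Iteration 2: edges from {n10,n35,n6} -> (n6, d=2).
Iteration 3: no outgoing edges from {n6}; recursion stops.
SUM(d) = 0 + 1 + 1 + 1 + 2 = 5.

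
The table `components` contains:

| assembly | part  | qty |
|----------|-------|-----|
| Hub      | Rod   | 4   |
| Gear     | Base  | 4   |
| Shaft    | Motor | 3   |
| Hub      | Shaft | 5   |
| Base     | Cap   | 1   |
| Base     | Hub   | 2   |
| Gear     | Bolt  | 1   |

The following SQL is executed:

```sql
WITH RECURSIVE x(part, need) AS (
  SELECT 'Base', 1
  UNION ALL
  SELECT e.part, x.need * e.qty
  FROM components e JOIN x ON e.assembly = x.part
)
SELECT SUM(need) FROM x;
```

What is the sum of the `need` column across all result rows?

Base: (Base, need=1).
Iteration 1: components of {Base} -> Cap = 1*1 = 1, Hub = 1*2 = 2.
Iteration 2: components of {Cap,Hub} -> Rod = 2*4 = 8, Shaft = 2*5 = 10.
Iteration 3: components of {Rod,Shaft} -> Motor = 10*3 = 30.
Iteration 4: no further components; recursion stops.
SUM(need) = 1 + 2 + 1 + 10 + 8 + 30 = 52.

52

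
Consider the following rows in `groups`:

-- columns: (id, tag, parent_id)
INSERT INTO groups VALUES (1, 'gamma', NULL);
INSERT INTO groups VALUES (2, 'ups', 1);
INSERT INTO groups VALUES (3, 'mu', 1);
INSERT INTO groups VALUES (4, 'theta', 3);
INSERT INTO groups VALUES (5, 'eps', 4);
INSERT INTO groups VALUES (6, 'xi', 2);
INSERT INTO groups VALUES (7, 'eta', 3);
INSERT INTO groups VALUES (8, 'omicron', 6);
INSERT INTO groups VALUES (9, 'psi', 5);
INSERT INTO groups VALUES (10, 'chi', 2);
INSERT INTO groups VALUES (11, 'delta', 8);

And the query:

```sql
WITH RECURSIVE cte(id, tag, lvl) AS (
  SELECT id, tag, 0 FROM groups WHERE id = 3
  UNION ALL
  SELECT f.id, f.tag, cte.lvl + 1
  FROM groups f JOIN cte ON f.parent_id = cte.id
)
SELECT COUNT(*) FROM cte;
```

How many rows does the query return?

5

Base: id=3 (mu) at lvl 0.
Iteration 1: rows with parent_id in {3} -> theta (id 4, lvl 1), eta (id 7, lvl 1).
Iteration 2: rows with parent_id in {4,7} -> eps (id 5, lvl 2).
Iteration 3: rows with parent_id in {5} -> psi (id 9, lvl 3).
Iteration 4: no rows with parent_id in {9}; recursion stops.
Total rows emitted: 5.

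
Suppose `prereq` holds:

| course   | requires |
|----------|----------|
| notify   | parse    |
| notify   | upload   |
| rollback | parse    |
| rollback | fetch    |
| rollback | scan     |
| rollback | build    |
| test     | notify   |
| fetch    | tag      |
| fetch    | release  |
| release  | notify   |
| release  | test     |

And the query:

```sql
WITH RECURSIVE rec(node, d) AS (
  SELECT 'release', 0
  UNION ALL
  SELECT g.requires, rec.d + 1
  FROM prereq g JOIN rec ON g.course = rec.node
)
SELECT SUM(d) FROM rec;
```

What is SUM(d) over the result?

Base: (release, d=0).
Iteration 1: edges from {release} -> (notify, d=1), (test, d=1).
Iteration 2: edges from {notify,test} -> (notify, d=2), (parse, d=2), (upload, d=2).
Iteration 3: edges from {notify,parse,upload} -> (parse, d=3), (upload, d=3).
Iteration 4: no outgoing edges from {parse,upload}; recursion stops.
SUM(d) = 0 + 1 + 1 + 2 + 2 + 2 + 3 + 3 = 14.

14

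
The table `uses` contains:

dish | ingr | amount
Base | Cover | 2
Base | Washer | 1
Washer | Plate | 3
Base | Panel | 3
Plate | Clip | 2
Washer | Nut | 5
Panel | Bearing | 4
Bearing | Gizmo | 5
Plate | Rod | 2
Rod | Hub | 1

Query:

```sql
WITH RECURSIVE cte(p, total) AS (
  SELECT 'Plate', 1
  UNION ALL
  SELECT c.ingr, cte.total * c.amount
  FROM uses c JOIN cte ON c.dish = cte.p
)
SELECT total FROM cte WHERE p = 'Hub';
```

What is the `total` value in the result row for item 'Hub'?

2

Base: (Plate, total=1).
Iteration 1: components of {Plate} -> Clip = 1*2 = 2, Rod = 1*2 = 2.
Iteration 2: components of {Clip,Rod} -> Hub = 2*1 = 2.
Iteration 3: no further components; recursion stops.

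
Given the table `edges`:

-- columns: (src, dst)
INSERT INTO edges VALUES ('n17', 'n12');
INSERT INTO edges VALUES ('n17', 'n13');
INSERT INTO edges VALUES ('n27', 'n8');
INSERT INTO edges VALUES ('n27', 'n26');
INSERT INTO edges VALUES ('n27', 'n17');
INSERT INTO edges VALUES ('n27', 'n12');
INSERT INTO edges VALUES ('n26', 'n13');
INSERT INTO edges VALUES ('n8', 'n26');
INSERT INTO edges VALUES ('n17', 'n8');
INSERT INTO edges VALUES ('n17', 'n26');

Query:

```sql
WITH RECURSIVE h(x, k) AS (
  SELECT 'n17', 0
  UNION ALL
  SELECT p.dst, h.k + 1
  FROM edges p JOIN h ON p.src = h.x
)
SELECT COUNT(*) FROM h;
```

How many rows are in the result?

Base: (n17, k=0).
Iteration 1: edges from {n17} -> (n12, k=1), (n13, k=1), (n26, k=1), (n8, k=1).
Iteration 2: edges from {n12,n13,n26,n8} -> (n13, k=2), (n26, k=2).
Iteration 3: edges from {n13,n26} -> (n13, k=3).
Iteration 4: no outgoing edges from {n13}; recursion stops.
Total rows emitted: 8.

8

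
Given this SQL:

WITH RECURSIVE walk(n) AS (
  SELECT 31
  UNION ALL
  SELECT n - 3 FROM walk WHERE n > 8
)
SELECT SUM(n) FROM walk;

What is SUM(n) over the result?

171

Base: n=31.
Iteration 1: 31 > 8 holds -> n = 31 - 3 = 28.
Iteration 2: 28 > 8 holds -> n = 28 - 3 = 25.
Iteration 3: 25 > 8 holds -> n = 25 - 3 = 22.
Iteration 4: 22 > 8 holds -> n = 22 - 3 = 19.
Iteration 5: 19 > 8 holds -> n = 19 - 3 = 16.
Iteration 6: 16 > 8 holds -> n = 16 - 3 = 13.
Iteration 7: 13 > 8 holds -> n = 13 - 3 = 10.
Iteration 8: 10 > 8 holds -> n = 10 - 3 = 7.
Iteration 9: 7 > 8 fails; recursion stops.
SUM(n) = 31 + 28 + 25 + 22 + 19 + 16 + 13 + 10 + 7 = 171.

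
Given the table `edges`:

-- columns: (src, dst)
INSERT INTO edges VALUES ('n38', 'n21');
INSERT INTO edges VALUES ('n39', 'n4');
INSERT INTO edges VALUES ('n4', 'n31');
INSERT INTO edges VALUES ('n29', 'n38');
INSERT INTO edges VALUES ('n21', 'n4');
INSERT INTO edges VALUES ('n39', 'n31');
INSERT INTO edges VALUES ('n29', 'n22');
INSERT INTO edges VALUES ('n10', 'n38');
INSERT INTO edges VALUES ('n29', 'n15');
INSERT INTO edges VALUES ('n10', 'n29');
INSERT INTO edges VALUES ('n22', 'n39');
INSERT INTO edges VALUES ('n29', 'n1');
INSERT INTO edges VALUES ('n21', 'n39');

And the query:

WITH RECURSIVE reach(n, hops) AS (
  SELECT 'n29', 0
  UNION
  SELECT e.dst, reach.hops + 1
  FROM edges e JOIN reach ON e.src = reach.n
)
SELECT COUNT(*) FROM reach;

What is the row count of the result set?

Base: (n29, hops=0).
Iteration 1: edges from {n29} -> (n1, hops=1), (n15, hops=1), (n22, hops=1), (n38, hops=1).
Iteration 2: edges from {n1,n15,n22,n38} -> (n21, hops=2), (n39, hops=2).
Iteration 3: edges from {n21,n39} -> (n31, hops=3), (n39, hops=3), (n4, hops=3). [UNION drops 1 duplicate row(s)]
Iteration 4: edges from {n31,n39,n4} -> (n31, hops=4), (n4, hops=4). [UNION drops 1 duplicate row(s)]
Iteration 5: edges from {n31,n4} -> (n31, hops=5).
Iteration 6: no outgoing edges from {n31}; recursion stops.
Total rows emitted: 13.

13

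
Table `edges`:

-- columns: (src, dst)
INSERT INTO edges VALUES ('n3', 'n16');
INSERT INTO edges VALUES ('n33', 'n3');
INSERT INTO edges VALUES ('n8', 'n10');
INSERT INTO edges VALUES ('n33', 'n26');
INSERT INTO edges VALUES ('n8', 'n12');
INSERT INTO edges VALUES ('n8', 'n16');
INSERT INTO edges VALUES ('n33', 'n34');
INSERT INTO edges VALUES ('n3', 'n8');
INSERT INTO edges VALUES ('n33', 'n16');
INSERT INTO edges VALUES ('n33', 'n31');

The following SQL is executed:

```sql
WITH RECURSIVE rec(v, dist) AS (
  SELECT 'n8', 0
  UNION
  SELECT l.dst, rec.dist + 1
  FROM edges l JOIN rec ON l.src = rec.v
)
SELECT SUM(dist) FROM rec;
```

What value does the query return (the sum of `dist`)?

3

Base: (n8, dist=0).
Iteration 1: edges from {n8} -> (n10, dist=1), (n12, dist=1), (n16, dist=1).
Iteration 2: no outgoing edges from {n10,n12,n16}; recursion stops.
SUM(dist) = 0 + 1 + 1 + 1 = 3.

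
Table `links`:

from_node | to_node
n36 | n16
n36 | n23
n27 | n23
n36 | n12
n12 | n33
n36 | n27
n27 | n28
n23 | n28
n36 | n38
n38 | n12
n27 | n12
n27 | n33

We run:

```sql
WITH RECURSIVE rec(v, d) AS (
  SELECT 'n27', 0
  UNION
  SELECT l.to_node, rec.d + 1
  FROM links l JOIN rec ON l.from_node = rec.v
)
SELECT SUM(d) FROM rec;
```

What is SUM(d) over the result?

Base: (n27, d=0).
Iteration 1: edges from {n27} -> (n12, d=1), (n23, d=1), (n28, d=1), (n33, d=1).
Iteration 2: edges from {n12,n23,n28,n33} -> (n28, d=2), (n33, d=2).
Iteration 3: no outgoing edges from {n28,n33}; recursion stops.
SUM(d) = 0 + 1 + 1 + 1 + 1 + 2 + 2 = 8.

8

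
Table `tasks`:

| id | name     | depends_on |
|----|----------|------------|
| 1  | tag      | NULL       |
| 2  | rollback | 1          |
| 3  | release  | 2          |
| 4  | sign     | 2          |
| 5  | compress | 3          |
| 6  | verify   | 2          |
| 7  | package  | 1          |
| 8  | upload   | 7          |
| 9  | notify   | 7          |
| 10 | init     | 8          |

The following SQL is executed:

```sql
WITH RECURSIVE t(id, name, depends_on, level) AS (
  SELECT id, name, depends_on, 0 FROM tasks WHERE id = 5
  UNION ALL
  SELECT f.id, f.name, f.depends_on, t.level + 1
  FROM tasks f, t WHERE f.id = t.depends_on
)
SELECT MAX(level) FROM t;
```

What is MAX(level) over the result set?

3

Base: id=5 (compress), depends_on=3, level 0.
Iteration 1: join on id=3 -> release (id 3, depends_on=2, level 1).
Iteration 2: join on id=2 -> rollback (id 2, depends_on=1, level 2).
Iteration 3: join on id=1 -> tag (id 1, depends_on=NULL, level 3).
Iteration 4: depends_on is NULL; no match; recursion stops.
level values: 0, 1, 2, 3; the maximum is 3.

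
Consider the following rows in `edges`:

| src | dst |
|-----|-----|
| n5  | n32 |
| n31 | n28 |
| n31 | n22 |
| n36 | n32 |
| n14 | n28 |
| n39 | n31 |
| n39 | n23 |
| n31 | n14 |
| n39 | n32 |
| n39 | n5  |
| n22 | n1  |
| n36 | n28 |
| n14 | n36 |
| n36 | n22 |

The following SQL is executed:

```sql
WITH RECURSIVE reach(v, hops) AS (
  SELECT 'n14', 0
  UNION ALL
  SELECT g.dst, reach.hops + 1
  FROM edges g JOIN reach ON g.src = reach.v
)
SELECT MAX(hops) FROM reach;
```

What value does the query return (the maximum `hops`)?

Base: (n14, hops=0).
Iteration 1: edges from {n14} -> (n28, hops=1), (n36, hops=1).
Iteration 2: edges from {n28,n36} -> (n22, hops=2), (n28, hops=2), (n32, hops=2).
Iteration 3: edges from {n22,n28,n32} -> (n1, hops=3).
Iteration 4: no outgoing edges from {n1}; recursion stops.
hops values: 0, 1, 1, 2, 2, 2, 3; the maximum is 3.

3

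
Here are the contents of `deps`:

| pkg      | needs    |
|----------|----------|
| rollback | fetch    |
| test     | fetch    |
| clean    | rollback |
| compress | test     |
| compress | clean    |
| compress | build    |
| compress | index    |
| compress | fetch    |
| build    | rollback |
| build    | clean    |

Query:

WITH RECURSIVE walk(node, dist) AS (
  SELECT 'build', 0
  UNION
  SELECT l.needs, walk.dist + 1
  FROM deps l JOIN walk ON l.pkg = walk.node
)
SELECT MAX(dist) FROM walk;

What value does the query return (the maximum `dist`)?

3

Base: (build, dist=0).
Iteration 1: edges from {build} -> (clean, dist=1), (rollback, dist=1).
Iteration 2: edges from {clean,rollback} -> (fetch, dist=2), (rollback, dist=2).
Iteration 3: edges from {fetch,rollback} -> (fetch, dist=3).
Iteration 4: no outgoing edges from {fetch}; recursion stops.
dist values: 0, 1, 1, 2, 2, 3; the maximum is 3.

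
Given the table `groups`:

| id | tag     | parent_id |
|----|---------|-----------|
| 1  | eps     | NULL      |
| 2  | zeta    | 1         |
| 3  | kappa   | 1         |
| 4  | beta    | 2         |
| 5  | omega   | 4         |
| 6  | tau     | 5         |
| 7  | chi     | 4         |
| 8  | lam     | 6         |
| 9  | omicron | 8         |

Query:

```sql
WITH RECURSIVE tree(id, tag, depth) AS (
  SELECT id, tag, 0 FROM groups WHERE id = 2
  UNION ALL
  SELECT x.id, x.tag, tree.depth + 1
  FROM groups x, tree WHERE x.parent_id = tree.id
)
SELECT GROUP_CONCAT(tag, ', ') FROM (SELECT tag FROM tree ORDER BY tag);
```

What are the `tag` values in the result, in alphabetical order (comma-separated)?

Base: id=2 (zeta) at depth 0.
Iteration 1: rows with parent_id in {2} -> beta (id 4, depth 1).
Iteration 2: rows with parent_id in {4} -> omega (id 5, depth 2), chi (id 7, depth 2).
Iteration 3: rows with parent_id in {5,7} -> tau (id 6, depth 3).
Iteration 4: rows with parent_id in {6} -> lam (id 8, depth 4).
Iteration 5: rows with parent_id in {8} -> omicron (id 9, depth 5).
Iteration 6: no rows with parent_id in {9}; recursion stops.

beta, chi, lam, omega, omicron, tau, zeta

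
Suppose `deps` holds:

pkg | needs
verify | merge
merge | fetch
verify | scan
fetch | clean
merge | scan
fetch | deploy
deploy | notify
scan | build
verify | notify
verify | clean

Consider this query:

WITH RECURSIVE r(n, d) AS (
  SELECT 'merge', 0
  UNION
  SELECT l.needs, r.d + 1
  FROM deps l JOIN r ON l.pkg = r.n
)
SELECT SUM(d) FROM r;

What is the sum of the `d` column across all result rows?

11

Base: (merge, d=0).
Iteration 1: edges from {merge} -> (fetch, d=1), (scan, d=1).
Iteration 2: edges from {fetch,scan} -> (build, d=2), (clean, d=2), (deploy, d=2).
Iteration 3: edges from {build,clean,deploy} -> (notify, d=3).
Iteration 4: no outgoing edges from {notify}; recursion stops.
SUM(d) = 0 + 1 + 1 + 2 + 2 + 2 + 3 = 11.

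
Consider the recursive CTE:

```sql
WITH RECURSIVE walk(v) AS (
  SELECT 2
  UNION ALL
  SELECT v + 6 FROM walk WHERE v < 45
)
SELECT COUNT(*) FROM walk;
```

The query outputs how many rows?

Base: v=2.
Iteration 1: 2 < 45 holds -> v = 2 + 6 = 8.
Iteration 2: 8 < 45 holds -> v = 8 + 6 = 14.
Iteration 3: 14 < 45 holds -> v = 14 + 6 = 20.
Iteration 4: 20 < 45 holds -> v = 20 + 6 = 26.
Iteration 5: 26 < 45 holds -> v = 26 + 6 = 32.
Iteration 6: 32 < 45 holds -> v = 32 + 6 = 38.
Iteration 7: 38 < 45 holds -> v = 38 + 6 = 44.
Iteration 8: 44 < 45 holds -> v = 44 + 6 = 50.
Iteration 9: 50 < 45 fails; recursion stops.
Total rows emitted: 9.

9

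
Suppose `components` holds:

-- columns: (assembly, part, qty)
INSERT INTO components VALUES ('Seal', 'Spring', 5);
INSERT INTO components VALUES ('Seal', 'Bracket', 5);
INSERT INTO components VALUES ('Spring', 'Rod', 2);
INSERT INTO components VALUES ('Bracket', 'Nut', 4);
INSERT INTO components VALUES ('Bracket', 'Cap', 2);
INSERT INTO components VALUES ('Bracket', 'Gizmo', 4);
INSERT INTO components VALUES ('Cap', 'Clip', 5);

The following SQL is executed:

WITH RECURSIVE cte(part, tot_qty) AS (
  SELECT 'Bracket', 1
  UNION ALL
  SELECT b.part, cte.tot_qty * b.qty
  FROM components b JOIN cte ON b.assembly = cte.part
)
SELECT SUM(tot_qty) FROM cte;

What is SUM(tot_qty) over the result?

Base: (Bracket, tot_qty=1).
Iteration 1: components of {Bracket} -> Cap = 1*2 = 2, Gizmo = 1*4 = 4, Nut = 1*4 = 4.
Iteration 2: components of {Cap,Gizmo,Nut} -> Clip = 2*5 = 10.
Iteration 3: no further components; recursion stops.
SUM(tot_qty) = 1 + 4 + 2 + 4 + 10 = 21.

21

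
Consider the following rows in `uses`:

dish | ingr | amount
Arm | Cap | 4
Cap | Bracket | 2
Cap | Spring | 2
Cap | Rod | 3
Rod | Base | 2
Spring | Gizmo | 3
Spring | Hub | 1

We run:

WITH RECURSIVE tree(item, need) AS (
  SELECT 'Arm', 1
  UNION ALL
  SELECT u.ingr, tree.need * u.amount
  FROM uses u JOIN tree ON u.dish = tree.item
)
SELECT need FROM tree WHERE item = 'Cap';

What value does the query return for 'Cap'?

Base: (Arm, need=1).
Iteration 1: components of {Arm} -> Cap = 1*4 = 4.
Iteration 2: components of {Cap} -> Bracket = 4*2 = 8, Rod = 4*3 = 12, Spring = 4*2 = 8.
Iteration 3: components of {Bracket,Rod,Spring} -> Base = 12*2 = 24, Gizmo = 8*3 = 24, Hub = 8*1 = 8.
Iteration 4: no further components; recursion stops.

4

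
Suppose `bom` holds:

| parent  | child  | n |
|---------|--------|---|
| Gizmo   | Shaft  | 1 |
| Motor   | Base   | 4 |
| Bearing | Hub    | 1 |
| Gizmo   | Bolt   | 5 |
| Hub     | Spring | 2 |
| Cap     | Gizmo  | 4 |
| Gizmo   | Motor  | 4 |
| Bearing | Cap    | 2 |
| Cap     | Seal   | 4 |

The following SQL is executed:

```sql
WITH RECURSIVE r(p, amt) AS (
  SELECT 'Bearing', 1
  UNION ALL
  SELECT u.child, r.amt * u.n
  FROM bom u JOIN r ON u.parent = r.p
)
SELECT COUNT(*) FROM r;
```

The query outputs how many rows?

Base: (Bearing, amt=1).
Iteration 1: components of {Bearing} -> Cap = 1*2 = 2, Hub = 1*1 = 1.
Iteration 2: components of {Cap,Hub} -> Gizmo = 2*4 = 8, Seal = 2*4 = 8, Spring = 1*2 = 2.
Iteration 3: components of {Gizmo,Seal,Spring} -> Bolt = 8*5 = 40, Motor = 8*4 = 32, Shaft = 8*1 = 8.
Iteration 4: components of {Bolt,Motor,Shaft} -> Base = 32*4 = 128.
Iteration 5: no further components; recursion stops.
Total rows emitted: 10.

10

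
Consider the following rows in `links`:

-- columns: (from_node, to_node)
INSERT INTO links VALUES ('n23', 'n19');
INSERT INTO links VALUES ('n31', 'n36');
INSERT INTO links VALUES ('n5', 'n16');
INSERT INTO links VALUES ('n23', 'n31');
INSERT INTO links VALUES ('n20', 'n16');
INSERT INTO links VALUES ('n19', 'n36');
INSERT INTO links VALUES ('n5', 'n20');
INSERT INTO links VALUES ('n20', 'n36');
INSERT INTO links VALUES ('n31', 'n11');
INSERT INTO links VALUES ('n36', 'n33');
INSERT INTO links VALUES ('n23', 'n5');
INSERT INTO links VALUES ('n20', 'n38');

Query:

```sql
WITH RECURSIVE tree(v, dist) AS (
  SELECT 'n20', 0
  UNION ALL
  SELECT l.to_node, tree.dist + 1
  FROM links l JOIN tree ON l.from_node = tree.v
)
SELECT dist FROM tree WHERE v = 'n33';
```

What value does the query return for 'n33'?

2

Base: (n20, dist=0).
Iteration 1: edges from {n20} -> (n16, dist=1), (n36, dist=1), (n38, dist=1).
Iteration 2: edges from {n16,n36,n38} -> (n33, dist=2).
Iteration 3: no outgoing edges from {n33}; recursion stops.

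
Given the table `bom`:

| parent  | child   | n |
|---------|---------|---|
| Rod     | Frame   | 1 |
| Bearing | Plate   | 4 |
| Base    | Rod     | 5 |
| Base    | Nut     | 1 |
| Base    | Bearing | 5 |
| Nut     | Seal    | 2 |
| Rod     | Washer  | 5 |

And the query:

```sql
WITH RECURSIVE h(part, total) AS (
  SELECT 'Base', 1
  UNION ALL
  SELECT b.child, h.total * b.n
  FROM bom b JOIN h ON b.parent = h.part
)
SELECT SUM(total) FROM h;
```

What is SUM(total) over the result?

Base: (Base, total=1).
Iteration 1: components of {Base} -> Bearing = 1*5 = 5, Nut = 1*1 = 1, Rod = 1*5 = 5.
Iteration 2: components of {Bearing,Nut,Rod} -> Frame = 5*1 = 5, Plate = 5*4 = 20, Seal = 1*2 = 2, Washer = 5*5 = 25.
Iteration 3: no further components; recursion stops.
SUM(total) = 1 + 5 + 1 + 5 + 5 + 25 + 2 + 20 = 64.

64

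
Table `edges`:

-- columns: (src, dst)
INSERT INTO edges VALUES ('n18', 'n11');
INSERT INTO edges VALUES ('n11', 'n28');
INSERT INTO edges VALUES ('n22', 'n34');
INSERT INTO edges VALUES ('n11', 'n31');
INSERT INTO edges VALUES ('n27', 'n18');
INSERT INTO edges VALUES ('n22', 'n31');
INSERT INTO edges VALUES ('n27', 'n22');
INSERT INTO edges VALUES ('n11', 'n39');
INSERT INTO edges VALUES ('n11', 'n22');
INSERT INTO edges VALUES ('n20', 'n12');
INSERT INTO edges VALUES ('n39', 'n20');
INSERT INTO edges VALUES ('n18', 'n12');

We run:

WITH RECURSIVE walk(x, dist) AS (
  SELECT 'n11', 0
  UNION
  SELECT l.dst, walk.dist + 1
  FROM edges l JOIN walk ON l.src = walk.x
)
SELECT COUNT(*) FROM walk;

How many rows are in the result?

9

Base: (n11, dist=0).
Iteration 1: edges from {n11} -> (n22, dist=1), (n28, dist=1), (n31, dist=1), (n39, dist=1).
Iteration 2: edges from {n22,n28,n31,n39} -> (n20, dist=2), (n31, dist=2), (n34, dist=2).
Iteration 3: edges from {n20,n31,n34} -> (n12, dist=3).
Iteration 4: no outgoing edges from {n12}; recursion stops.
Total rows emitted: 9.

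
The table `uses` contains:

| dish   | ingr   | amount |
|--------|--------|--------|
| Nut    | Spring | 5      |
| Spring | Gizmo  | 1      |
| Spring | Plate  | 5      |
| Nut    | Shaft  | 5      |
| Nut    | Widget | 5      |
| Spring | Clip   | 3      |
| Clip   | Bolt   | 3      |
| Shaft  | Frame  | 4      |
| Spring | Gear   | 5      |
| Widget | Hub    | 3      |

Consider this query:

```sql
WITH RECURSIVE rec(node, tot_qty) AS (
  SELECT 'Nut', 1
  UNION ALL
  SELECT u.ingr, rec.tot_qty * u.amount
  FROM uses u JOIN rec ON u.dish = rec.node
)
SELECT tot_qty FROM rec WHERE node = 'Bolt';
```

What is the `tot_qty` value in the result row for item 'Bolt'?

45

Base: (Nut, tot_qty=1).
Iteration 1: components of {Nut} -> Shaft = 1*5 = 5, Spring = 1*5 = 5, Widget = 1*5 = 5.
Iteration 2: components of {Shaft,Spring,Widget} -> Clip = 5*3 = 15, Frame = 5*4 = 20, Gear = 5*5 = 25, Gizmo = 5*1 = 5, Hub = 5*3 = 15, Plate = 5*5 = 25.
Iteration 3: components of {Clip,Frame,Gear,Gizmo,Hub,Plate} -> Bolt = 15*3 = 45.
Iteration 4: no further components; recursion stops.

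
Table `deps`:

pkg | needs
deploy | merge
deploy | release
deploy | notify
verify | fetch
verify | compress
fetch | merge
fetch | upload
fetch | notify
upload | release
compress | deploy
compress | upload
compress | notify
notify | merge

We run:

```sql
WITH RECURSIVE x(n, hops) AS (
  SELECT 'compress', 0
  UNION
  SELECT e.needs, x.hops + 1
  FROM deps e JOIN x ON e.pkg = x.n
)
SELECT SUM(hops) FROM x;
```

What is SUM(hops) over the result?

Base: (compress, hops=0).
Iteration 1: edges from {compress} -> (deploy, hops=1), (notify, hops=1), (upload, hops=1).
Iteration 2: edges from {deploy,notify,upload} -> (merge, hops=2), (notify, hops=2), (release, hops=2). [UNION drops 2 duplicate row(s)]
Iteration 3: edges from {merge,notify,release} -> (merge, hops=3).
Iteration 4: no outgoing edges from {merge}; recursion stops.
SUM(hops) = 0 + 1 + 1 + 1 + 2 + 2 + 2 + 3 = 12.

12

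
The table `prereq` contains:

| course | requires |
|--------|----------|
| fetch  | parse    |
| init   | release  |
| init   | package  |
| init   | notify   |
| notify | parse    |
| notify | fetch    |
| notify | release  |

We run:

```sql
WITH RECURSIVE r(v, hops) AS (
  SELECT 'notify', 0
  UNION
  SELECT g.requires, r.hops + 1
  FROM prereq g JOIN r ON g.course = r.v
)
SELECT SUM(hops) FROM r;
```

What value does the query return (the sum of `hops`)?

Base: (notify, hops=0).
Iteration 1: edges from {notify} -> (fetch, hops=1), (parse, hops=1), (release, hops=1).
Iteration 2: edges from {fetch,parse,release} -> (parse, hops=2).
Iteration 3: no outgoing edges from {parse}; recursion stops.
SUM(hops) = 0 + 1 + 1 + 1 + 2 = 5.

5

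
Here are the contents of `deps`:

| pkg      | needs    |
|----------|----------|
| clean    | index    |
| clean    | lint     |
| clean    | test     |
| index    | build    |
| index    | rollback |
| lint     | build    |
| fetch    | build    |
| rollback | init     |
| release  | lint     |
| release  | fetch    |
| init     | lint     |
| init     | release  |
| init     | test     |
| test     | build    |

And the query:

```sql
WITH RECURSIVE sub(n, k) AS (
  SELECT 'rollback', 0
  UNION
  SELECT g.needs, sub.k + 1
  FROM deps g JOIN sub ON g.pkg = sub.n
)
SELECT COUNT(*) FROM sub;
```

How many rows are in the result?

9

Base: (rollback, k=0).
Iteration 1: edges from {rollback} -> (init, k=1).
Iteration 2: edges from {init} -> (lint, k=2), (release, k=2), (test, k=2).
Iteration 3: edges from {lint,release,test} -> (build, k=3), (fetch, k=3), (lint, k=3). [UNION drops 1 duplicate row(s)]
Iteration 4: edges from {build,fetch,lint} -> (build, k=4). [UNION drops 1 duplicate row(s)]
Iteration 5: no outgoing edges from {build}; recursion stops.
Total rows emitted: 9.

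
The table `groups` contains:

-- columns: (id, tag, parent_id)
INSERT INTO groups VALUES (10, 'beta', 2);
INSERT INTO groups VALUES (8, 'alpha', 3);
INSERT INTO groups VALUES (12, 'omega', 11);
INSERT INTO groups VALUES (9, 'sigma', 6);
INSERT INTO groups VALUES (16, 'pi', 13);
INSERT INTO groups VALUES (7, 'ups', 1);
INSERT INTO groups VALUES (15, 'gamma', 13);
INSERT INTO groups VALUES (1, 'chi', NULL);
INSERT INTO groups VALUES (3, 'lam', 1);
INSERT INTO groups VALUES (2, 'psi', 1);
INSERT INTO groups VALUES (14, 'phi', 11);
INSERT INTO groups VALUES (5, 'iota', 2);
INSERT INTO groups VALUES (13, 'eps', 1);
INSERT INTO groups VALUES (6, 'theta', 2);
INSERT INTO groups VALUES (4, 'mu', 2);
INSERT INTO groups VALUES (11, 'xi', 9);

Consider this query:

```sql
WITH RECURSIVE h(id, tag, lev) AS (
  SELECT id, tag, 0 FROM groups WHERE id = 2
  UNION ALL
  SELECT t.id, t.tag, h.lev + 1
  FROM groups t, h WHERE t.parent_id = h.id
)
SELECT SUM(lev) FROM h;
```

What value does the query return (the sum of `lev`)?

17

Base: id=2 (psi) at lev 0.
Iteration 1: rows with parent_id in {2} -> mu (id 4, lev 1), iota (id 5, lev 1), theta (id 6, lev 1), beta (id 10, lev 1).
Iteration 2: rows with parent_id in {4,5,6,10} -> sigma (id 9, lev 2).
Iteration 3: rows with parent_id in {9} -> xi (id 11, lev 3).
Iteration 4: rows with parent_id in {11} -> omega (id 12, lev 4), phi (id 14, lev 4).
Iteration 5: no rows with parent_id in {12,14}; recursion stops.
SUM(lev) = 0 + 1 + 1 + 1 + 1 + 2 + 3 + 4 + 4 = 17.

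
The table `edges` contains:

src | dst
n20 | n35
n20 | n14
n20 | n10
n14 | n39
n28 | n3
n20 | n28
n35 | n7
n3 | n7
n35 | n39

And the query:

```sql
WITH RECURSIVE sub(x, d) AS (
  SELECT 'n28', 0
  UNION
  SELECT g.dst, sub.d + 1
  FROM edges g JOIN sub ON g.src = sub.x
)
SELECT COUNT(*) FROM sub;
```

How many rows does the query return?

Base: (n28, d=0).
Iteration 1: edges from {n28} -> (n3, d=1).
Iteration 2: edges from {n3} -> (n7, d=2).
Iteration 3: no outgoing edges from {n7}; recursion stops.
Total rows emitted: 3.

3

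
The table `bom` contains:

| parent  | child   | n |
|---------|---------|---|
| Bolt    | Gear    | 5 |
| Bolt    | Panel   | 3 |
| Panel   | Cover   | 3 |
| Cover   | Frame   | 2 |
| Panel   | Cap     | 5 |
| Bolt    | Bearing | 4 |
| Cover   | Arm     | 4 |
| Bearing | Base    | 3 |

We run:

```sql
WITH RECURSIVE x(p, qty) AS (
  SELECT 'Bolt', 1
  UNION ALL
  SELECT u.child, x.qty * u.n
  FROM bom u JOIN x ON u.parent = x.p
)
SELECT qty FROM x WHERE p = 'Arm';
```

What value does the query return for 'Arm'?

Base: (Bolt, qty=1).
Iteration 1: components of {Bolt} -> Bearing = 1*4 = 4, Gear = 1*5 = 5, Panel = 1*3 = 3.
Iteration 2: components of {Bearing,Gear,Panel} -> Base = 4*3 = 12, Cap = 3*5 = 15, Cover = 3*3 = 9.
Iteration 3: components of {Base,Cap,Cover} -> Arm = 9*4 = 36, Frame = 9*2 = 18.
Iteration 4: no further components; recursion stops.

36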